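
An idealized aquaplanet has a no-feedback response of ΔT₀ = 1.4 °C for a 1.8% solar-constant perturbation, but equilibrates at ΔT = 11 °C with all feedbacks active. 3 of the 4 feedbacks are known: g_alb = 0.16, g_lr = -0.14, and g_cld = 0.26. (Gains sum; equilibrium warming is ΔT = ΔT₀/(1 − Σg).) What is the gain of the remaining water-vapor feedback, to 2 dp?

0.59

Amplification A = ΔT/ΔT₀ = 11/1.4 = 7.857.
Total gain g = 1 − 1/A = 1 − 1/7.857 = 0.8727.
Known gains sum to 0.16 − 0.14 + 0.26 = 0.28.
g_wv = 0.8727 − 0.28 = 0.59.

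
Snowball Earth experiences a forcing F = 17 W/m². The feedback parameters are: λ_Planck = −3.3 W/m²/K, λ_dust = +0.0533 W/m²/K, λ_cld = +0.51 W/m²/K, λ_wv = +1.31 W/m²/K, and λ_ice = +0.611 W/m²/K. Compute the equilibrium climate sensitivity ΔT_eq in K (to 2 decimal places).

Net feedback parameter λ = (−3.3) + (+0.0533) + (+0.51) + (+1.31) + (+0.611) = -0.8157 W/m²/K.
ΔT = −F/λ = −17/(-0.8157) = 20.84 K.

20.84 K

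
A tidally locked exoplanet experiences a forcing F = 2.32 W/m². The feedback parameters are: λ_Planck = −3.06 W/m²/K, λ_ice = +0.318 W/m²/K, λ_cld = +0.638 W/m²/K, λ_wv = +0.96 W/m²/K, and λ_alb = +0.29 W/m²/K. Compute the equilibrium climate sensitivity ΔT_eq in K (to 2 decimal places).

Net feedback parameter λ = (−3.06) + (+0.318) + (+0.638) + (+0.96) + (+0.29) = -0.854 W/m²/K.
ΔT = −F/λ = −2.32/(-0.854) = 2.72 K.

2.72 K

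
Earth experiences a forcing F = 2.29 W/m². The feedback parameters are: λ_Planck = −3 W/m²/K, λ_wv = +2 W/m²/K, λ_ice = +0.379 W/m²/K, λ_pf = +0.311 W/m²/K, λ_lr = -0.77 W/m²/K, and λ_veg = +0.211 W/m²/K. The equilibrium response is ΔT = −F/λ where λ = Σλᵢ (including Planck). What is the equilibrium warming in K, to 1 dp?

Net feedback parameter λ = (−3) + (+2) + (+0.379) + (+0.311) + (-0.77) + (+0.211) = -0.869 W/m²/K.
ΔT = −F/λ = −2.29/(-0.869) = 2.6 K.

2.6 K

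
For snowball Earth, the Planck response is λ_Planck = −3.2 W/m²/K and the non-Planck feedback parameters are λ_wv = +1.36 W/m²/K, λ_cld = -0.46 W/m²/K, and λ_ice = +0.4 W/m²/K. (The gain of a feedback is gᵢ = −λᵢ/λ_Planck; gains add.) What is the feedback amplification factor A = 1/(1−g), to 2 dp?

1.68

Convert to gains: g_wv = 1.36/3.2 = 0.425; g_cld = -0.46/3.2 = -0.1437; g_ice = 0.4/3.2 = 0.125.
Total gain g = 0.4063.
A = 1/(1 − 0.4063) = 1.68.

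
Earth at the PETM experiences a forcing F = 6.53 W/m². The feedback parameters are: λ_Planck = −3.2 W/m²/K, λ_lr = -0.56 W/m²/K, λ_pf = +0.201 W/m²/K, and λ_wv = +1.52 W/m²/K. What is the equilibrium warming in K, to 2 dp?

Net feedback parameter λ = (−3.2) + (-0.56) + (+0.201) + (+1.52) = -2.039 W/m²/K.
ΔT = −F/λ = −6.53/(-2.039) = 3.20 K.

3.20 K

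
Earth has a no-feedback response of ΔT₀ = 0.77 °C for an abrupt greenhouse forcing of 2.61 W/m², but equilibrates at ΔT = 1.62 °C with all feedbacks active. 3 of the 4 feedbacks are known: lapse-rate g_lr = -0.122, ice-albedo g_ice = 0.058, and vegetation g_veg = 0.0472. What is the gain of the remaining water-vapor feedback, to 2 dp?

0.54

Amplification A = ΔT/ΔT₀ = 1.62/0.77 = 2.104.
Total gain g = 1 − 1/A = 1 − 1/2.104 = 0.5247.
Known gains sum to -0.122 + 0.058 + 0.0472 = -0.0168.
g_wv = 0.5247 + 0.0168 = 0.54.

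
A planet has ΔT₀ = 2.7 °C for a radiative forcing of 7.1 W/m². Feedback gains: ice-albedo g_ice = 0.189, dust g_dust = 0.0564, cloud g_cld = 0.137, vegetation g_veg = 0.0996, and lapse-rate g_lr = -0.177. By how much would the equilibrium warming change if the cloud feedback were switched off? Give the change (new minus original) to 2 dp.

Original: g = 0.305, ΔT = 2.7/(1−0.305) = 3.8849 °C.
Without cloud: g' = 0.168, ΔT' = 2.7/(1−0.168) = 3.2452 °C.
Change = 3.2452 − 3.8849 = -0.64 °C.

-0.64 °C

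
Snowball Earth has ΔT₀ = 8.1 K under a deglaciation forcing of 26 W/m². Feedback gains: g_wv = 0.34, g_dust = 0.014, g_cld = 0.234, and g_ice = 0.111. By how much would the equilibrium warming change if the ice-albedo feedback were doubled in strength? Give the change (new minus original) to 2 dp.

15.72 K

Original: g = 0.699, ΔT = 8.1/(1−0.699) = 26.9103 K.
With doubled ice-albedo: g' = 0.81, ΔT' = 8.1/(1−0.81) = 42.6316 K.
Change = 42.6316 − 26.9103 = 15.72 K.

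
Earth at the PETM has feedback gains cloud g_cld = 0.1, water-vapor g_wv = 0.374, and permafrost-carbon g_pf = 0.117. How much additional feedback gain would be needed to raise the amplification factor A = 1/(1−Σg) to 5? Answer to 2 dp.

Current total gain = 0.591.
Target gain for A = 5: g* = 1 − 1/5 = 0.8.
Additional gain needed = 0.8 − 0.591 = 0.21.

0.21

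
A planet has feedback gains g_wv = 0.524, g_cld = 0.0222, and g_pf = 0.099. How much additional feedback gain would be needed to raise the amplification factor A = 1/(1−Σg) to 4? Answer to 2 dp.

0.10

Current total gain = 0.6452.
Target gain for A = 4: g* = 1 − 1/4 = 0.75.
Additional gain needed = 0.75 − 0.6452 = 0.10.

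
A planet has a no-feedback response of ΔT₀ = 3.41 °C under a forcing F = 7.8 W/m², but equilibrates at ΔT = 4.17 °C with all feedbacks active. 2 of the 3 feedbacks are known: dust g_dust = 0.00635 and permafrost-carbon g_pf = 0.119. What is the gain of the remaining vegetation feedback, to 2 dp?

Amplification A = ΔT/ΔT₀ = 4.17/3.41 = 1.223.
Total gain g = 1 − 1/A = 1 − 1/1.223 = 0.1823.
Known gains sum to 0.00635 + 0.119 = 0.12535.
g_veg = 0.1823 − 0.12535 = 0.06.

0.06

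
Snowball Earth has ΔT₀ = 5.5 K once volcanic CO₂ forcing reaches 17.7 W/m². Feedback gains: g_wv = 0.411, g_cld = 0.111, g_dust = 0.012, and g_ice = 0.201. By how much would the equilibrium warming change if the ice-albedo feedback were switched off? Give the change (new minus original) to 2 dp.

-8.95 K

Original: g = 0.735, ΔT = 5.5/(1−0.735) = 20.7547 K.
Without ice-albedo: g' = 0.534, ΔT' = 5.5/(1−0.534) = 11.8026 K.
Change = 11.8026 − 20.7547 = -8.95 K.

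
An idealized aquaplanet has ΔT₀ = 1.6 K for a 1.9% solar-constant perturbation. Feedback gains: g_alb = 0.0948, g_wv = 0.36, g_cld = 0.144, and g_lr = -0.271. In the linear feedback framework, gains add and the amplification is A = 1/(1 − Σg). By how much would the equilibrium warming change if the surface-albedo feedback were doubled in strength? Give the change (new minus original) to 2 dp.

Original: g = 0.3278, ΔT = 1.6/(1−0.3278) = 2.3802 K.
With doubled surface-albedo: g' = 0.4226, ΔT' = 1.6/(1−0.4226) = 2.7710 K.
Change = 2.7710 − 2.3802 = 0.39 K.

0.39 K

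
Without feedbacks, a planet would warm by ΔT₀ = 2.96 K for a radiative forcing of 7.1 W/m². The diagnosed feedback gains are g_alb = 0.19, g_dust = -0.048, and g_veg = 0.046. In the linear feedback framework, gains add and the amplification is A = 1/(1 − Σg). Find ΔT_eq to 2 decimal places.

3.65 K

Total gain g = 0.19 − 0.048 + 0.046 = 0.188.
Amplification A = 1/(1 − 0.188) = 1.232.
ΔT = 2.96 × 1.232 = 3.65 K.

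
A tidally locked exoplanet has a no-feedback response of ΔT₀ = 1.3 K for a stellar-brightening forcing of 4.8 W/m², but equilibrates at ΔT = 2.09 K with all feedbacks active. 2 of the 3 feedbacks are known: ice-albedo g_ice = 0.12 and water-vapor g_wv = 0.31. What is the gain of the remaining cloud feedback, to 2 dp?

Amplification A = ΔT/ΔT₀ = 2.09/1.3 = 1.608.
Total gain g = 1 − 1/A = 1 − 1/1.608 = 0.3781.
Known gains sum to 0.12 + 0.31 = 0.43.
g_cld = 0.3781 − 0.43 = -0.05.

-0.05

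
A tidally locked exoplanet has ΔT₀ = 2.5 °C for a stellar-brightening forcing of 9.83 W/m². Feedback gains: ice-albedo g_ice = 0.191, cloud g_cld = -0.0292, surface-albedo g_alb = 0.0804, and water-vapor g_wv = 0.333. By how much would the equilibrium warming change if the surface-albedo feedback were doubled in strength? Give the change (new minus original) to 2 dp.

1.37 °C

Original: g = 0.5752, ΔT = 2.5/(1−0.5752) = 5.8851 °C.
With doubled surface-albedo: g' = 0.6556, ΔT' = 2.5/(1−0.6556) = 7.2590 °C.
Change = 7.2590 − 5.8851 = 1.37 °C.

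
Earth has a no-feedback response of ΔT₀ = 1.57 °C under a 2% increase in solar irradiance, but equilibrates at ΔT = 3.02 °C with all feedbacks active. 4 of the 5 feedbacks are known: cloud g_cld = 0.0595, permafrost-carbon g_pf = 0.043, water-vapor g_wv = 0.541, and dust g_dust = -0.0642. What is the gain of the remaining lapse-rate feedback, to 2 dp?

-0.10

Amplification A = ΔT/ΔT₀ = 3.02/1.57 = 1.924.
Total gain g = 1 − 1/A = 1 − 1/1.924 = 0.4802.
Known gains sum to 0.0595 + 0.043 + 0.541 − 0.0642 = 0.5793.
g_lr = 0.4802 − 0.5793 = -0.10.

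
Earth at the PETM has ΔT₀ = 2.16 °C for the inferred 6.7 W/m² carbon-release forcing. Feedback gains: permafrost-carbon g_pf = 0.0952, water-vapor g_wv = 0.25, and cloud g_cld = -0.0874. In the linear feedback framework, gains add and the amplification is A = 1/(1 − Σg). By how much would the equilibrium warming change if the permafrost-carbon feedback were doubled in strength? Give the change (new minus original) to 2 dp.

Original: g = 0.2578, ΔT = 2.16/(1−0.2578) = 2.9103 °C.
With doubled permafrost-carbon: g' = 0.353, ΔT' = 2.16/(1−0.353) = 3.3385 °C.
Change = 3.3385 − 2.9103 = 0.43 °C.

0.43 °C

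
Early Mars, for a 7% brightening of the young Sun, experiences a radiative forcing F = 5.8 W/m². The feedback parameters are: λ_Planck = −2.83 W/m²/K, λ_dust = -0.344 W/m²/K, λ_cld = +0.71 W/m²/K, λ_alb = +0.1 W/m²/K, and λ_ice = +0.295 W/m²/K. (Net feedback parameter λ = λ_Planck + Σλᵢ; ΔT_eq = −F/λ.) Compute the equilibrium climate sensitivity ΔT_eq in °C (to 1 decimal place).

2.8 °C

Net feedback parameter λ = (−2.83) + (-0.344) + (+0.71) + (+0.1) + (+0.295) = -2.069 W/m²/K.
ΔT = −F/λ = −5.8/(-2.069) = 2.8 °C.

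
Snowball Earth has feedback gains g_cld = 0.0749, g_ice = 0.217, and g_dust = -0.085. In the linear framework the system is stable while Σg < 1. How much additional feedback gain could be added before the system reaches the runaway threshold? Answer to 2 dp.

Current total gain = 0.0749 + 0.217 − 0.085 = 0.2069.
Margin to runaway = 1 − 0.2069 = 0.79.

0.79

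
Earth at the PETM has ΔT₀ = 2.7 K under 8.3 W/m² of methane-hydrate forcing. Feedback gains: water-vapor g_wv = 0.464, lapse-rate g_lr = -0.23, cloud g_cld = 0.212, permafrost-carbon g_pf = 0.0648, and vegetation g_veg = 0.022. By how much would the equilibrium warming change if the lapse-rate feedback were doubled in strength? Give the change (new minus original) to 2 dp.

-1.91 K

Original: g = 0.5328, ΔT = 2.7/(1−0.5328) = 5.7791 K.
With doubled lapse-rate: g' = 0.3028, ΔT' = 2.7/(1−0.3028) = 3.8726 K.
Change = 3.8726 − 5.7791 = -1.91 K.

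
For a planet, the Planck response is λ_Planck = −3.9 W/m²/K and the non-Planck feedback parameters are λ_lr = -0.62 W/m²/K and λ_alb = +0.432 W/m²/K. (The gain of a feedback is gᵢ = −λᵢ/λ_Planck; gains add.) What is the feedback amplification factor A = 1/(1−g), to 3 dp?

0.954

Convert to gains: g_lr = -0.62/3.9 = -0.159; g_alb = 0.432/3.9 = 0.1108.
Total gain g = -0.0482.
A = 1/(1 + 0.0482) = 0.954.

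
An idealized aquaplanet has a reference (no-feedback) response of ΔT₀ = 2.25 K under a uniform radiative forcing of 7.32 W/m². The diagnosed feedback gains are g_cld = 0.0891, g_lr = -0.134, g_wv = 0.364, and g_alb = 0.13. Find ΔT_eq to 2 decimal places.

Total gain g = 0.0891 − 0.134 + 0.364 + 0.13 = 0.4491.
Amplification A = 1/(1 − 0.4491) = 1.815.
ΔT = 2.25 × 1.815 = 4.08 K.

4.08 K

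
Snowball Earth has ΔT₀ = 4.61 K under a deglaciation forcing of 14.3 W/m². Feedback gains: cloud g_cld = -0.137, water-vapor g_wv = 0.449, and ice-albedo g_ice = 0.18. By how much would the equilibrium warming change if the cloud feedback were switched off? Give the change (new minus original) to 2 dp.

3.35 K

Original: g = 0.492, ΔT = 4.61/(1−0.492) = 9.0748 K.
Without cloud: g' = 0.629, ΔT' = 4.61/(1−0.629) = 12.4259 K.
Change = 12.4259 − 9.0748 = 3.35 K.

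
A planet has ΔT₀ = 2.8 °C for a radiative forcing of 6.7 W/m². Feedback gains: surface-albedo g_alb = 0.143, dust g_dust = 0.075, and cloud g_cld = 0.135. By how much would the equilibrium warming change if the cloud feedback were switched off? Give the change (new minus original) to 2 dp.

-0.75 °C

Original: g = 0.353, ΔT = 2.8/(1−0.353) = 4.3277 °C.
Without cloud: g' = 0.218, ΔT' = 2.8/(1−0.218) = 3.5806 °C.
Change = 3.5806 − 4.3277 = -0.75 °C.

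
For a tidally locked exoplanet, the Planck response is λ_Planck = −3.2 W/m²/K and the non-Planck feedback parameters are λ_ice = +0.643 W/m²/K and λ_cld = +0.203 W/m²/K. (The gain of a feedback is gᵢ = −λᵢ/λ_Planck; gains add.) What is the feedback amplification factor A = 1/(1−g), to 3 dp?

Convert to gains: g_ice = 0.643/3.2 = 0.2009; g_cld = 0.203/3.2 = 0.06344.
Total gain g = 0.26434.
A = 1/(1 − 0.26434) = 1.359.

1.359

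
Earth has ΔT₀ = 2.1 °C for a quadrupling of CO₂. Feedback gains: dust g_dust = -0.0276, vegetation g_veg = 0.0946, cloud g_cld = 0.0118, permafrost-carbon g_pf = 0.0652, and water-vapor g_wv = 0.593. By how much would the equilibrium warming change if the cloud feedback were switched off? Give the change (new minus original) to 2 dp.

-0.34 °C

Original: g = 0.737, ΔT = 2.1/(1−0.737) = 7.9848 °C.
Without cloud: g' = 0.7252, ΔT' = 2.1/(1−0.7252) = 7.6419 °C.
Change = 7.6419 − 7.9848 = -0.34 °C.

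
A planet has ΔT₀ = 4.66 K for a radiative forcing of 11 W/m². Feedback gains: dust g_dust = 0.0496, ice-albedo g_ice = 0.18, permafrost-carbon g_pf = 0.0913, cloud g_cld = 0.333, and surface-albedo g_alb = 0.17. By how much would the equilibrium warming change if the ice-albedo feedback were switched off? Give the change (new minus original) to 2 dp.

-13.38 K

Original: g = 0.8239, ΔT = 4.66/(1−0.8239) = 26.4622 K.
Without ice-albedo: g' = 0.6439, ΔT' = 4.66/(1−0.6439) = 13.0862 K.
Change = 13.0862 − 26.4622 = -13.38 K.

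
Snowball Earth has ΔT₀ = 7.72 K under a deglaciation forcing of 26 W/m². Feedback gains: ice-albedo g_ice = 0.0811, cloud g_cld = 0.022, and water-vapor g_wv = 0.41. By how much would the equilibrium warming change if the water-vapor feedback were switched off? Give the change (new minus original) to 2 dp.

Original: g = 0.5131, ΔT = 7.72/(1−0.5131) = 15.8554 K.
Without water-vapor: g' = 0.1031, ΔT' = 7.72/(1−0.1031) = 8.6074 K.
Change = 8.6074 − 15.8554 = -7.25 K.

-7.25 K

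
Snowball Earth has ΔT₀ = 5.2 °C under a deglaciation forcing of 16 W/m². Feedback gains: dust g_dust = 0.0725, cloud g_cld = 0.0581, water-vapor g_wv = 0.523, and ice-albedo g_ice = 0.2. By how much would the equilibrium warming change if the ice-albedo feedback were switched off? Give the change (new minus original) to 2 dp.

Original: g = 0.8536, ΔT = 5.2/(1−0.8536) = 35.5191 °C.
Without ice-albedo: g' = 0.6536, ΔT' = 5.2/(1−0.6536) = 15.0115 °C.
Change = 15.0115 − 35.5191 = -20.51 °C.

-20.51 °C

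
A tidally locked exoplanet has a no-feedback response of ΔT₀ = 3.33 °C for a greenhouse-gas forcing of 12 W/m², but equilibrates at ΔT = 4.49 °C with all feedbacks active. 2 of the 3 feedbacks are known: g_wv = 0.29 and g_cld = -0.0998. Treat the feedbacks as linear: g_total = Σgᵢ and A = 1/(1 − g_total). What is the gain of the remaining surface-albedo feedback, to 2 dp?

Amplification A = ΔT/ΔT₀ = 4.49/3.33 = 1.348.
Total gain g = 1 − 1/A = 1 − 1/1.348 = 0.2582.
Known gains sum to 0.29 − 0.0998 = 0.1902.
g_alb = 0.2582 − 0.1902 = 0.07.

0.07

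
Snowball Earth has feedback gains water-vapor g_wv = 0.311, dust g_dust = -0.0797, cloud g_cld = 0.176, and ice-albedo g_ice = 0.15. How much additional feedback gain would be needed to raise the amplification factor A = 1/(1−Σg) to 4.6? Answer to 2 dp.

0.23

Current total gain = 0.5573.
Target gain for A = 4.6: g* = 1 − 1/4.6 = 0.7826.
Additional gain needed = 0.7826 − 0.5573 = 0.23.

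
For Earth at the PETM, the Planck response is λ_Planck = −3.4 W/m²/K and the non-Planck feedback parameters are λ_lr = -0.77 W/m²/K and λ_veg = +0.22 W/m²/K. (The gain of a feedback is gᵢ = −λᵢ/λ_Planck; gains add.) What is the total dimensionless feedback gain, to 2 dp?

Convert to gains: g_lr = -0.77/3.4 = -0.2265; g_veg = 0.22/3.4 = 0.06471.
Total gain g = -0.16179.

-0.16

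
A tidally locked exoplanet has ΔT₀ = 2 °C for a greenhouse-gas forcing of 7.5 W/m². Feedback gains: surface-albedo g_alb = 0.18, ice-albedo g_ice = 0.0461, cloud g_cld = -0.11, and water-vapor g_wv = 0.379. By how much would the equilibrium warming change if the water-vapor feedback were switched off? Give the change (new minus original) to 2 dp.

-1.70 °C

Original: g = 0.4951, ΔT = 2/(1−0.4951) = 3.9612 °C.
Without water-vapor: g' = 0.1161, ΔT' = 2/(1−0.1161) = 2.2627 °C.
Change = 2.2627 − 3.9612 = -1.70 °C.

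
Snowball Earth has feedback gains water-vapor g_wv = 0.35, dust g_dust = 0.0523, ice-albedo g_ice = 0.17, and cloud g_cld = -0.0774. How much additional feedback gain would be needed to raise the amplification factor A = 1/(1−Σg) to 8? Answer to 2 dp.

0.38

Current total gain = 0.4949.
Target gain for A = 8: g* = 1 − 1/8 = 0.875.
Additional gain needed = 0.875 − 0.4949 = 0.38.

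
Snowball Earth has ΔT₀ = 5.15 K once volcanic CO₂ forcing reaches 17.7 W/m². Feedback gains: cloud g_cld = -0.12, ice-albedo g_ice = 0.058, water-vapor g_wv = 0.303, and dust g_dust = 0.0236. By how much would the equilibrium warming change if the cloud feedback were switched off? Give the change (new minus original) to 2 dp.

Original: g = 0.2646, ΔT = 5.15/(1−0.2646) = 7.0030 K.
Without cloud: g' = 0.3846, ΔT' = 5.15/(1−0.3846) = 8.3685 K.
Change = 8.3685 − 7.0030 = 1.37 K.

1.37 K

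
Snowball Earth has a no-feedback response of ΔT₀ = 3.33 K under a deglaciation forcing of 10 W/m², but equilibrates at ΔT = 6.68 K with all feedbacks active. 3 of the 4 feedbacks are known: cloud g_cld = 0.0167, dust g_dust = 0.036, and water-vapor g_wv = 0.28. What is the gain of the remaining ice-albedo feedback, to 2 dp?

Amplification A = ΔT/ΔT₀ = 6.68/3.33 = 2.006.
Total gain g = 1 − 1/A = 1 − 1/2.006 = 0.5015.
Known gains sum to 0.0167 + 0.036 + 0.28 = 0.3327.
g_ice = 0.5015 − 0.3327 = 0.17.

0.17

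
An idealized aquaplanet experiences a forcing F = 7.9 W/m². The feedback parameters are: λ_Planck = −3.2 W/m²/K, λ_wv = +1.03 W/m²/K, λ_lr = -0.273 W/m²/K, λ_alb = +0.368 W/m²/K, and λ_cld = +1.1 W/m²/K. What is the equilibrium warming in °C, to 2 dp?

8.10 °C

Net feedback parameter λ = (−3.2) + (+1.03) + (-0.273) + (+0.368) + (+1.1) = -0.975 W/m²/K.
ΔT = −F/λ = −7.9/(-0.975) = 8.10 °C.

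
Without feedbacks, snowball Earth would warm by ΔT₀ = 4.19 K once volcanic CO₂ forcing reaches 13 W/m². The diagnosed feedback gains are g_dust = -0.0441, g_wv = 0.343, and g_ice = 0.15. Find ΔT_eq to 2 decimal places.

7.60 K

Total gain g = -0.0441 + 0.343 + 0.15 = 0.4489.
Amplification A = 1/(1 − 0.4489) = 1.815.
ΔT = 4.19 × 1.815 = 7.60 K.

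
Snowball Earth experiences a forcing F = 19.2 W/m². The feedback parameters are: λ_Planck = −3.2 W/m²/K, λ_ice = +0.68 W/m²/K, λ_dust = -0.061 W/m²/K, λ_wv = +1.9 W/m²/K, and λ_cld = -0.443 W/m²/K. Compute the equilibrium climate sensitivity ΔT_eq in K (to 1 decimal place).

17.1 K

Net feedback parameter λ = (−3.2) + (+0.68) + (-0.061) + (+1.9) + (-0.443) = -1.124 W/m²/K.
ΔT = −F/λ = −19.2/(-1.124) = 17.1 K.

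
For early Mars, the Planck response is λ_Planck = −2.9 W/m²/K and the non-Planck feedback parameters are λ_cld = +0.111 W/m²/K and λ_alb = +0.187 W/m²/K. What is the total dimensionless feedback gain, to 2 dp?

Convert to gains: g_cld = 0.111/2.9 = 0.03828; g_alb = 0.187/2.9 = 0.06448.
Total gain g = 0.10276.

0.10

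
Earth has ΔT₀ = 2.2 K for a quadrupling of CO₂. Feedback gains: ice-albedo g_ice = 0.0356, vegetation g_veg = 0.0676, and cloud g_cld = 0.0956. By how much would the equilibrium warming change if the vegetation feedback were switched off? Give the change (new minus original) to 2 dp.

-0.21 K

Original: g = 0.1988, ΔT = 2.2/(1−0.1988) = 2.7459 K.
Without vegetation: g' = 0.1312, ΔT' = 2.2/(1−0.1312) = 2.5322 K.
Change = 2.5322 − 2.7459 = -0.21 K.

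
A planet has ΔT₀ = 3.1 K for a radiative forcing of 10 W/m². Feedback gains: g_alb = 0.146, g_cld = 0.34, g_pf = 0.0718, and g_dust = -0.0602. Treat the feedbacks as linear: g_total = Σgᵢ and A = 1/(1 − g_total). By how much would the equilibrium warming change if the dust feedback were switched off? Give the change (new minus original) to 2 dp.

0.84 K

Original: g = 0.4976, ΔT = 3.1/(1−0.4976) = 6.1704 K.
Without dust: g' = 0.5578, ΔT' = 3.1/(1−0.5578) = 7.0104 K.
Change = 7.0104 − 6.1704 = 0.84 K.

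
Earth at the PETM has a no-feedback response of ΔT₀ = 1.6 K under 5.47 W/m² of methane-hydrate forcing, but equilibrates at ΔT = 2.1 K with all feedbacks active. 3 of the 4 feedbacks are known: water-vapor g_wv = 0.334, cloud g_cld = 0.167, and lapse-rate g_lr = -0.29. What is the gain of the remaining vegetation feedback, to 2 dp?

0.03

Amplification A = ΔT/ΔT₀ = 2.1/1.6 = 1.312.
Total gain g = 1 − 1/A = 1 − 1/1.312 = 0.2378.
Known gains sum to 0.334 + 0.167 − 0.29 = 0.211.
g_veg = 0.2378 − 0.211 = 0.03.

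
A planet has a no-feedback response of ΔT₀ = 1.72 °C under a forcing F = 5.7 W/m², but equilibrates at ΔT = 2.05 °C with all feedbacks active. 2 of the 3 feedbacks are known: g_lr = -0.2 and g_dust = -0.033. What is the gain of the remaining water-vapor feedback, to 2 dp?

0.39

Amplification A = ΔT/ΔT₀ = 2.05/1.72 = 1.192.
Total gain g = 1 − 1/A = 1 − 1/1.192 = 0.1611.
Known gains sum to -0.2 − 0.033 = -0.233.
g_wv = 0.1611 + 0.233 = 0.39.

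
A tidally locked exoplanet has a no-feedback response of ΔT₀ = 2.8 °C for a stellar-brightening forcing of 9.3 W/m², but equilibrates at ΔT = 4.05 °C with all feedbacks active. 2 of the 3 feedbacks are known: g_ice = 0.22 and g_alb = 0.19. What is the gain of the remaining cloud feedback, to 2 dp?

Amplification A = ΔT/ΔT₀ = 4.05/2.8 = 1.446.
Total gain g = 1 − 1/A = 1 − 1/1.446 = 0.3084.
Known gains sum to 0.22 + 0.19 = 0.41.
g_cld = 0.3084 − 0.41 = -0.10.

-0.10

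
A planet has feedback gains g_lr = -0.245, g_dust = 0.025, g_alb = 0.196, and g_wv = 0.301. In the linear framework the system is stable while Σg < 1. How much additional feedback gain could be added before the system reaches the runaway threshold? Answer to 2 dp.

Current total gain = -0.245 + 0.025 + 0.196 + 0.301 = 0.277.
Margin to runaway = 1 − 0.277 = 0.72.

0.72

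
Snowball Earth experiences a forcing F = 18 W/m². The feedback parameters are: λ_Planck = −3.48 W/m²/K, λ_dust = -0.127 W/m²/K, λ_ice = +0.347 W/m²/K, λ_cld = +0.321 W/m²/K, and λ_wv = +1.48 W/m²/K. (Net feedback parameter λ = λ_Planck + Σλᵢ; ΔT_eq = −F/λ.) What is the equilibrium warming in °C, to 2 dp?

12.34 °C

Net feedback parameter λ = (−3.48) + (-0.127) + (+0.347) + (+0.321) + (+1.48) = -1.459 W/m²/K.
ΔT = −F/λ = −18/(-1.459) = 12.34 °C.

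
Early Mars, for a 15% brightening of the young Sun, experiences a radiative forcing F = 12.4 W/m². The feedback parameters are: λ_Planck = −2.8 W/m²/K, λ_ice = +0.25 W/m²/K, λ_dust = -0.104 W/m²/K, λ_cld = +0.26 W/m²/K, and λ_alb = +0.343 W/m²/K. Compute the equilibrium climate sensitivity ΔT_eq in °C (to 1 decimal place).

Net feedback parameter λ = (−2.8) + (+0.25) + (-0.104) + (+0.26) + (+0.343) = -2.051 W/m²/K.
ΔT = −F/λ = −12.4/(-2.051) = 6.0 °C.

6.0 °C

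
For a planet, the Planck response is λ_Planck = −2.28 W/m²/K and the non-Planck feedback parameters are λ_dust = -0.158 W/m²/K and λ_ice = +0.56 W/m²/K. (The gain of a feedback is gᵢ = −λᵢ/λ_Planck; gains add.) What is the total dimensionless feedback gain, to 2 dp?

0.18

Convert to gains: g_dust = -0.158/2.28 = -0.0693; g_ice = 0.56/2.28 = 0.2456.
Total gain g = 0.1763.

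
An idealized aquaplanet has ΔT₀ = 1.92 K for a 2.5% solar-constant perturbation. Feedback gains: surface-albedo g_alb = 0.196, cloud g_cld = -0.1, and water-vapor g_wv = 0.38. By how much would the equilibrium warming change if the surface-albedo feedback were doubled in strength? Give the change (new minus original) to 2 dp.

2.19 K

Original: g = 0.476, ΔT = 1.92/(1−0.476) = 3.6641 K.
With doubled surface-albedo: g' = 0.672, ΔT' = 1.92/(1−0.672) = 5.8537 K.
Change = 5.8537 − 3.6641 = 2.19 K.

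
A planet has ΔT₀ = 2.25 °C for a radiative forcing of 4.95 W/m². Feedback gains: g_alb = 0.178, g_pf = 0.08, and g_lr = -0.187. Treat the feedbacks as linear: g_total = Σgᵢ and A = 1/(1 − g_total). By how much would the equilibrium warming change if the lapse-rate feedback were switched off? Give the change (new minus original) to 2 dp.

Original: g = 0.071, ΔT = 2.25/(1−0.071) = 2.4220 °C.
Without lapse-rate: g' = 0.258, ΔT' = 2.25/(1−0.258) = 3.0323 °C.
Change = 3.0323 − 2.4220 = 0.61 °C.

0.61 °C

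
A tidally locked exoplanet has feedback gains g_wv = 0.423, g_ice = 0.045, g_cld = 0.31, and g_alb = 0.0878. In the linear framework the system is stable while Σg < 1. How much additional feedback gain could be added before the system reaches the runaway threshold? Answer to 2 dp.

0.13

Current total gain = 0.423 + 0.045 + 0.31 + 0.0878 = 0.8658.
Margin to runaway = 1 − 0.8658 = 0.13.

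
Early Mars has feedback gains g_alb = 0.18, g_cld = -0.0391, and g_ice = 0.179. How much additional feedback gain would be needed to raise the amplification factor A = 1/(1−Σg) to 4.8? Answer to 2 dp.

0.47

Current total gain = 0.3199.
Target gain for A = 4.8: g* = 1 − 1/4.8 = 0.7917.
Additional gain needed = 0.7917 − 0.3199 = 0.47.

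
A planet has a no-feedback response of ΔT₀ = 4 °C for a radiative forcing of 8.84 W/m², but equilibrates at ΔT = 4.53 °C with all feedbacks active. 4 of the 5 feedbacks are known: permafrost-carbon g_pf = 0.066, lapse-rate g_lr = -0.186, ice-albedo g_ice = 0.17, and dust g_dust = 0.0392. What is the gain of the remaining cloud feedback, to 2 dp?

Amplification A = ΔT/ΔT₀ = 4.53/4 = 1.133.
Total gain g = 1 − 1/A = 1 − 1/1.133 = 0.1174.
Known gains sum to 0.066 − 0.186 + 0.17 + 0.0392 = 0.0892.
g_cld = 0.1174 − 0.0892 = 0.03.

0.03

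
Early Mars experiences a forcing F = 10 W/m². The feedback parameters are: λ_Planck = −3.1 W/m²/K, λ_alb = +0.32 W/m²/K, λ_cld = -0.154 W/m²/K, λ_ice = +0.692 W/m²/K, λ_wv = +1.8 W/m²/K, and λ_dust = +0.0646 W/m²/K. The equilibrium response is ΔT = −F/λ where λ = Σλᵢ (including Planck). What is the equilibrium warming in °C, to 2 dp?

26.50 °C

Net feedback parameter λ = (−3.1) + (+0.32) + (-0.154) + (+0.692) + (+1.8) + (+0.0646) = -0.3774 W/m²/K.
ΔT = −F/λ = −10/(-0.3774) = 26.50 °C.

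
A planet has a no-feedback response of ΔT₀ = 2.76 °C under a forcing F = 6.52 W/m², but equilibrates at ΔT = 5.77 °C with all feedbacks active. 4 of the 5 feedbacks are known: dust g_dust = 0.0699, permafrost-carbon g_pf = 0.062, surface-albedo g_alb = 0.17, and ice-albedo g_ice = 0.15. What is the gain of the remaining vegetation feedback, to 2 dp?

0.07

Amplification A = ΔT/ΔT₀ = 5.77/2.76 = 2.091.
Total gain g = 1 − 1/A = 1 − 1/2.091 = 0.5218.
Known gains sum to 0.0699 + 0.062 + 0.17 + 0.15 = 0.4519.
g_veg = 0.5218 − 0.4519 = 0.07.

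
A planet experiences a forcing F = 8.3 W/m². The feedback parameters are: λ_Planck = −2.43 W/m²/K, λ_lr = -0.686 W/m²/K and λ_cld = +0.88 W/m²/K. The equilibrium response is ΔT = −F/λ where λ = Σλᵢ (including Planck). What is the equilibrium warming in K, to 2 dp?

Net feedback parameter λ = (−2.43) + (-0.686) + (+0.88) = -2.236 W/m²/K.
ΔT = −F/λ = −8.3/(-2.236) = 3.71 K.

3.71 K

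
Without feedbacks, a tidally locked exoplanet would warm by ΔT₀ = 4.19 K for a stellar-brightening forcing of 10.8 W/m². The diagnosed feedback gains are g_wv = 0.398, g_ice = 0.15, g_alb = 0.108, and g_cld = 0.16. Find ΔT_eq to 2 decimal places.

22.77 K

Total gain g = 0.398 + 0.15 + 0.108 + 0.16 = 0.816.
Amplification A = 1/(1 − 0.816) = 5.435.
ΔT = 4.19 × 5.435 = 22.77 K.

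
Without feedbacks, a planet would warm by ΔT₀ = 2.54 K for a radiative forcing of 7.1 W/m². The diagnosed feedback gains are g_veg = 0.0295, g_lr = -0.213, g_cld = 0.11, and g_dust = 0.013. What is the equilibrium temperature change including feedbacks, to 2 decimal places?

2.40 K

Total gain g = 0.0295 − 0.213 + 0.11 + 0.013 = -0.0605.
Amplification A = 1/(1 + 0.0605) = 0.943.
ΔT = 2.54 × 0.943 = 2.40 K.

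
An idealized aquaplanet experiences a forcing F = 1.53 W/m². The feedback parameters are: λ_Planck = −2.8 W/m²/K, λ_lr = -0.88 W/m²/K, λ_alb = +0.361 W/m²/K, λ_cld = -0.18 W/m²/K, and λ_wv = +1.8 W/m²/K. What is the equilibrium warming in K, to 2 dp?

Net feedback parameter λ = (−2.8) + (-0.88) + (+0.361) + (-0.18) + (+1.8) = -1.699 W/m²/K.
ΔT = −F/λ = −1.53/(-1.699) = 0.90 K.

0.90 K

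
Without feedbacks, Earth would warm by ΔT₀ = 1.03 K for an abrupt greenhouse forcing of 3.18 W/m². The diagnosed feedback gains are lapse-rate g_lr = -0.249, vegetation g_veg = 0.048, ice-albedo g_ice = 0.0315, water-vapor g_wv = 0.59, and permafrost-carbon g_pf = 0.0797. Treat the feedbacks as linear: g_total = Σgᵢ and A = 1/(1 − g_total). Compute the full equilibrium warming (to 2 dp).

Total gain g = -0.249 + 0.048 + 0.0315 + 0.59 + 0.0797 = 0.5002.
Amplification A = 1/(1 − 0.5002) = 2.001.
ΔT = 1.03 × 2.001 = 2.06 K.

2.06 K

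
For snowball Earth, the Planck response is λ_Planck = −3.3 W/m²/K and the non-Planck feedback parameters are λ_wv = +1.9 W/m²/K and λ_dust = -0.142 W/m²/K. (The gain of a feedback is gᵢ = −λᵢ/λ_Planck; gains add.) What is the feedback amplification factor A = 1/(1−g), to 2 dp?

2.14

Convert to gains: g_wv = 1.9/3.3 = 0.5758; g_dust = -0.142/3.3 = -0.04303.
Total gain g = 0.53277.
A = 1/(1 − 0.53277) = 2.14.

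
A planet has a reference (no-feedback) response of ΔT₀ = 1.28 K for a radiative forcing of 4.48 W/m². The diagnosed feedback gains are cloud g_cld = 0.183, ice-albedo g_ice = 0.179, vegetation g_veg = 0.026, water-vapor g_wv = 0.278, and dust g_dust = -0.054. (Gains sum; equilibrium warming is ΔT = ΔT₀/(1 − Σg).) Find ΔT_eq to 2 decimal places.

Total gain g = 0.183 + 0.179 + 0.026 + 0.278 − 0.054 = 0.612.
Amplification A = 1/(1 − 0.612) = 2.577.
ΔT = 1.28 × 2.577 = 3.30 K.

3.30 K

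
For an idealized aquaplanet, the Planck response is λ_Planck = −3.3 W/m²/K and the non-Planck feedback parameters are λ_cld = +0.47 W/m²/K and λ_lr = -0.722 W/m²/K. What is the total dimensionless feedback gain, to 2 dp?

Convert to gains: g_cld = 0.47/3.3 = 0.1424; g_lr = -0.722/3.3 = -0.2188.
Total gain g = -0.0764.

-0.08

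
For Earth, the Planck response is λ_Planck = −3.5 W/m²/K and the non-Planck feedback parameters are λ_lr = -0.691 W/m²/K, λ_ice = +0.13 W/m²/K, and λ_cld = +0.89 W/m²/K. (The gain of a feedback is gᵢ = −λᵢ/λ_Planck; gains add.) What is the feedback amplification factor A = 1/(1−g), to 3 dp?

1.104

Convert to gains: g_lr = -0.691/3.5 = -0.1974; g_ice = 0.13/3.5 = 0.03714; g_cld = 0.89/3.5 = 0.2543.
Total gain g = 0.09404.
A = 1/(1 − 0.09404) = 1.104.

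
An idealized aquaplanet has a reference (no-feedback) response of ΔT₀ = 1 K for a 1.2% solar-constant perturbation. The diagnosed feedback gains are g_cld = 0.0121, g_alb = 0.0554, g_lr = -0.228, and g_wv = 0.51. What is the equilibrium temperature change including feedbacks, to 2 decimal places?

1.54 K

Total gain g = 0.0121 + 0.0554 − 0.228 + 0.51 = 0.3495.
Amplification A = 1/(1 − 0.3495) = 1.537.
ΔT = 1 × 1.537 = 1.54 K.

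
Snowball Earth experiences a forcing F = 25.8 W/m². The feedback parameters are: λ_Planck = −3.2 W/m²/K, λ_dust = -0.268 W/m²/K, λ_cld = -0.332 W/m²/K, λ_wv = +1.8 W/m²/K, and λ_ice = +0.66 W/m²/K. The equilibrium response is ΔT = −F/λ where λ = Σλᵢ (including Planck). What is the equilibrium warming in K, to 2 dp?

Net feedback parameter λ = (−3.2) + (-0.268) + (-0.332) + (+1.8) + (+0.66) = -1.34 W/m²/K.
ΔT = −F/λ = −25.8/(-1.34) = 19.25 K.

19.25 K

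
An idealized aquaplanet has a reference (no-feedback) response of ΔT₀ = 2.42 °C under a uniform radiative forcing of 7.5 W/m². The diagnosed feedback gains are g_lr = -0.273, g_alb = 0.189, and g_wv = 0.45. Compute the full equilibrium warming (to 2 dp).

Total gain g = -0.273 + 0.189 + 0.45 = 0.366.
Amplification A = 1/(1 − 0.366) = 1.577.
ΔT = 2.42 × 1.577 = 3.82 °C.

3.82 °C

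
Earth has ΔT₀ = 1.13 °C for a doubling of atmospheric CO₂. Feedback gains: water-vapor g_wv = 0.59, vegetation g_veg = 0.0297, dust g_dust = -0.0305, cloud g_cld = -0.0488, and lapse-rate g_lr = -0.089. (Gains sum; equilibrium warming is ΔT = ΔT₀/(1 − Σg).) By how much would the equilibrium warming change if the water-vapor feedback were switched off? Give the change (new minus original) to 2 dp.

-1.07 °C

Original: g = 0.4514, ΔT = 1.13/(1−0.4514) = 2.0598 °C.
Without water-vapor: g' = -0.1386, ΔT' = 1.13/(1+0.1386) = 0.9924 °C.
Change = 0.9924 − 2.0598 = -1.07 °C.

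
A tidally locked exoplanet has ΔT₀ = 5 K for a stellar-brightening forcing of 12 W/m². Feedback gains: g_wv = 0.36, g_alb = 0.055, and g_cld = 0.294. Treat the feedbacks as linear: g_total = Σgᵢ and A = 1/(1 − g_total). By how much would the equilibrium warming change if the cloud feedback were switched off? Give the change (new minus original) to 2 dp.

-8.64 K

Original: g = 0.709, ΔT = 5/(1−0.709) = 17.1821 K.
Without cloud: g' = 0.415, ΔT' = 5/(1−0.415) = 8.5470 K.
Change = 8.5470 − 17.1821 = -8.64 K.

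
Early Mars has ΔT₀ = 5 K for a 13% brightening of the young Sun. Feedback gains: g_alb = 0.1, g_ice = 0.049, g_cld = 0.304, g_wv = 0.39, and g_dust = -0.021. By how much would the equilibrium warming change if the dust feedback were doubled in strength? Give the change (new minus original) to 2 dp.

Original: g = 0.822, ΔT = 5/(1−0.822) = 28.0899 K.
With doubled dust: g' = 0.801, ΔT' = 5/(1−0.801) = 25.1256 K.
Change = 25.1256 − 28.0899 = -2.96 K.

-2.96 K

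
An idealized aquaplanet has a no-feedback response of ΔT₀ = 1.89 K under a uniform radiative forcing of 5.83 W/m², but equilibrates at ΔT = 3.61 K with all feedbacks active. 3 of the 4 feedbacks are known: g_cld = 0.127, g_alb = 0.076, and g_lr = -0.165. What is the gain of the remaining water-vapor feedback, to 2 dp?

Amplification A = ΔT/ΔT₀ = 3.61/1.89 = 1.91.
Total gain g = 1 − 1/A = 1 − 1/1.91 = 0.4764.
Known gains sum to 0.127 + 0.076 − 0.165 = 0.038.
g_wv = 0.4764 − 0.038 = 0.44.

0.44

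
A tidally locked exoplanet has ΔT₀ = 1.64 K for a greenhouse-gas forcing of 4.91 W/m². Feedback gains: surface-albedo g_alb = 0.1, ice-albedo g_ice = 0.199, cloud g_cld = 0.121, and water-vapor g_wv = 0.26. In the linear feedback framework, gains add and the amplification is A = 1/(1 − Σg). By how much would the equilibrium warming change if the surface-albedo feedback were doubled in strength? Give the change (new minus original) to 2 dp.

Original: g = 0.68, ΔT = 1.64/(1−0.68) = 5.1250 K.
With doubled surface-albedo: g' = 0.78, ΔT' = 1.64/(1−0.78) = 7.4545 K.
Change = 7.4545 − 5.1250 = 2.33 K.

2.33 K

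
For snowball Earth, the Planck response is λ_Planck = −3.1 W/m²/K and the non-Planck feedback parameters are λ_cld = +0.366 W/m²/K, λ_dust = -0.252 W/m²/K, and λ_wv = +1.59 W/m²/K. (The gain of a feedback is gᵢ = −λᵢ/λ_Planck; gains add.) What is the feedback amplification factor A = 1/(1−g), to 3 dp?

Convert to gains: g_cld = 0.366/3.1 = 0.1181; g_dust = -0.252/3.1 = -0.08129; g_wv = 1.59/3.1 = 0.5129.
Total gain g = 0.54971.
A = 1/(1 − 0.54971) = 2.221.

2.221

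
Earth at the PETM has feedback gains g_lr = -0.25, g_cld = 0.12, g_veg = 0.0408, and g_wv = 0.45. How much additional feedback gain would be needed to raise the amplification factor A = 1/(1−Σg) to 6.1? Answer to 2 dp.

0.48

Current total gain = 0.3608.
Target gain for A = 6.1: g* = 1 − 1/6.1 = 0.8361.
Additional gain needed = 0.8361 − 0.3608 = 0.48.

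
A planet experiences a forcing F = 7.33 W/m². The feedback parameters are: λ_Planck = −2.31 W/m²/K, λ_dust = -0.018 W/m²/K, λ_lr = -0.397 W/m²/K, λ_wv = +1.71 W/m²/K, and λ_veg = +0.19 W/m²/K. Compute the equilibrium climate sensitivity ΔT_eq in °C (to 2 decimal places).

8.88 °C

Net feedback parameter λ = (−2.31) + (-0.018) + (-0.397) + (+1.71) + (+0.19) = -0.825 W/m²/K.
ΔT = −F/λ = −7.33/(-0.825) = 8.88 °C.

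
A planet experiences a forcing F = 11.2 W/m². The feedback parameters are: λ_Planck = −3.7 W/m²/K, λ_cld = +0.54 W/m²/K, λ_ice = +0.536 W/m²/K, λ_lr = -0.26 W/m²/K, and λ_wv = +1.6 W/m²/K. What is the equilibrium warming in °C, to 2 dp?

Net feedback parameter λ = (−3.7) + (+0.54) + (+0.536) + (-0.26) + (+1.6) = -1.284 W/m²/K.
ΔT = −F/λ = −11.2/(-1.284) = 8.72 °C.

8.72 °C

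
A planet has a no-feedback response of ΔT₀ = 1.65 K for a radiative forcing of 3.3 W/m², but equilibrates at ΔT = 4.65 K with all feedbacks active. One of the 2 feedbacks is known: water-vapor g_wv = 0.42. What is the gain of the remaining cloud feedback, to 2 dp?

0.23

Amplification A = ΔT/ΔT₀ = 4.65/1.65 = 2.818.
Total gain g = 1 − 1/A = 1 − 1/2.818 = 0.6451.
The known gain is 0.42.
g_cld = 0.6451 − 0.42 = 0.23.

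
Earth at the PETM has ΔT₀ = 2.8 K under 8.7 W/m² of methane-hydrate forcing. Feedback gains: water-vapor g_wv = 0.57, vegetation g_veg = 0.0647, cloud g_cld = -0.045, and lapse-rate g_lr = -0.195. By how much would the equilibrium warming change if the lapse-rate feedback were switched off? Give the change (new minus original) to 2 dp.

2.20 K

Original: g = 0.3947, ΔT = 2.8/(1−0.3947) = 4.6258 K.
Without lapse-rate: g' = 0.5897, ΔT' = 2.8/(1−0.5897) = 6.8243 K.
Change = 6.8243 − 4.6258 = 2.20 K.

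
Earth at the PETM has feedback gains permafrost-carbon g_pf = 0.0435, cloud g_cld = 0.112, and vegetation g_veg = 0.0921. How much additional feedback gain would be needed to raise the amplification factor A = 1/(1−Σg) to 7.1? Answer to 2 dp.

Current total gain = 0.2476.
Target gain for A = 7.1: g* = 1 − 1/7.1 = 0.8592.
Additional gain needed = 0.8592 − 0.2476 = 0.61.

0.61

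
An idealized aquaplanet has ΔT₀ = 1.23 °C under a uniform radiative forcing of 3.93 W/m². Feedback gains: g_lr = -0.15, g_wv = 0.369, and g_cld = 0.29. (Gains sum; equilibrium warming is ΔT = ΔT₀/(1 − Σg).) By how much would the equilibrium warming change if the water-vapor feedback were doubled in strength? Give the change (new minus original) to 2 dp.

Original: g = 0.509, ΔT = 1.23/(1−0.509) = 2.5051 °C.
With doubled water-vapor: g' = 0.878, ΔT' = 1.23/(1−0.878) = 10.0820 °C.
Change = 10.0820 − 2.5051 = 7.58 °C.

7.58 °C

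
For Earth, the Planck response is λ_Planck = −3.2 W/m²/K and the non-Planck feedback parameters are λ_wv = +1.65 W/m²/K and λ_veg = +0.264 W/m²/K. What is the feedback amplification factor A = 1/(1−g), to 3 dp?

Convert to gains: g_wv = 1.65/3.2 = 0.5156; g_veg = 0.264/3.2 = 0.0825.
Total gain g = 0.5981.
A = 1/(1 − 0.5981) = 2.488.

2.488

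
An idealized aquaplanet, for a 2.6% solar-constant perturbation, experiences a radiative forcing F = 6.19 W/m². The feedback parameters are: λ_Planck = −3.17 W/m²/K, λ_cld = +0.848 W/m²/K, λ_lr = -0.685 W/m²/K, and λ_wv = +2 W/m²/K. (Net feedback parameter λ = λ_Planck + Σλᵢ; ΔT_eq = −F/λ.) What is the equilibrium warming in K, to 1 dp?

Net feedback parameter λ = (−3.17) + (+0.848) + (-0.685) + (+2) = -1.007 W/m²/K.
ΔT = −F/λ = −6.19/(-1.007) = 6.1 K.

6.1 K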